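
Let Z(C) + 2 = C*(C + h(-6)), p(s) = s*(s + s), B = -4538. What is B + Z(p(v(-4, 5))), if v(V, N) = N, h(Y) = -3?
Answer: -2190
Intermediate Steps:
p(s) = 2*s² (p(s) = s*(2*s) = 2*s²)
Z(C) = -2 + C*(-3 + C) (Z(C) = -2 + C*(C - 3) = -2 + C*(-3 + C))
B + Z(p(v(-4, 5))) = -4538 + (-2 + (2*5²)² - 6*5²) = -4538 + (-2 + (2*25)² - 6*25) = -4538 + (-2 + 50² - 3*50) = -4538 + (-2 + 2500 - 150) = -4538 + 2348 = -2190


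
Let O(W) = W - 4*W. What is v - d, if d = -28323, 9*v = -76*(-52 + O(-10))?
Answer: 256579/9 ≈ 28509.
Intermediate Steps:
O(W) = -3*W
v = 1672/9 (v = (-76*(-52 - 3*(-10)))/9 = (-76*(-52 + 30))/9 = (-76*(-22))/9 = (1/9)*1672 = 1672/9 ≈ 185.78)
v - d = 1672/9 - 1*(-28323) = 1672/9 + 28323 = 256579/9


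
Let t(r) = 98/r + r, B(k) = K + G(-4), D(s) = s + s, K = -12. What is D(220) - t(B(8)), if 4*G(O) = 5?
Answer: 79097/172 ≈ 459.87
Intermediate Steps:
G(O) = 5/4 (G(O) = (¼)*5 = 5/4)
D(s) = 2*s
B(k) = -43/4 (B(k) = -12 + 5/4 = -43/4)
t(r) = r + 98/r
D(220) - t(B(8)) = 2*220 - (-43/4 + 98/(-43/4)) = 440 - (-43/4 + 98*(-4/43)) = 440 - (-43/4 - 392/43) = 440 - 1*(-3417/172) = 440 + 3417/172 = 79097/172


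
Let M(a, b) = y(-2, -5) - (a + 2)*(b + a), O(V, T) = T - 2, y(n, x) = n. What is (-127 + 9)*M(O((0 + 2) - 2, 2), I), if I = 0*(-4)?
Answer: 236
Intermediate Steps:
O(V, T) = -2 + T
I = 0
M(a, b) = -2 - (2 + a)*(a + b) (M(a, b) = -2 - (a + 2)*(b + a) = -2 - (2 + a)*(a + b))
(-127 + 9)*M(O((0 + 2) - 2, 2), I) = (-127 + 9)*(-2 - (-2 + 2)² - 2*(-2 + 2) - 2*0 - 1*(-2 + 2)*0) = -118*(-2 - 1*0² - 2*0 + 0 - 1*0*0) = -118*(-2 - 1*0 + 0 + 0 + 0) = -118*(-2 + 0 + 0 + 0 + 0) = -118*(-2) = 236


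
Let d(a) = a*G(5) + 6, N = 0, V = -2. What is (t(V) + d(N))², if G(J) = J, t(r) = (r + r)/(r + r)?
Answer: 49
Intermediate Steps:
t(r) = 1 (t(r) = (2*r)/((2*r)) = (2*r)*(1/(2*r)) = 1)
d(a) = 6 + 5*a (d(a) = a*5 + 6 = 5*a + 6 = 6 + 5*a)
(t(V) + d(N))² = (1 + (6 + 5*0))² = (1 + (6 + 0))² = (1 + 6)² = 7² = 49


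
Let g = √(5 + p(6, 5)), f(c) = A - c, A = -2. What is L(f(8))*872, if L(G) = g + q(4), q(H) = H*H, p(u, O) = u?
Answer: 13952 + 872*√11 ≈ 16844.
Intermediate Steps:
f(c) = -2 - c
q(H) = H²
g = √11 (g = √(5 + 6) = √11 ≈ 3.3166)
L(G) = 16 + √11 (L(G) = √11 + 4² = √11 + 16 = 16 + √11)
L(f(8))*872 = (16 + √11)*872 = 13952 + 872*√11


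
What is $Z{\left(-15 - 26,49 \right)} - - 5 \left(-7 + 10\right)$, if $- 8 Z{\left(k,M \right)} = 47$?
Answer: $\frac{73}{8} \approx 9.125$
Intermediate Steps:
$Z{\left(k,M \right)} = - \frac{47}{8}$ ($Z{\left(k,M \right)} = \left(- \frac{1}{8}\right) 47 = - \frac{47}{8}$)
$Z{\left(-15 - 26,49 \right)} - - 5 \left(-7 + 10\right) = - \frac{47}{8} - - 5 \left(-7 + 10\right) = - \frac{47}{8} - \left(-5\right) 3 = - \frac{47}{8} - -15 = - \frac{47}{8} + 15 = \frac{73}{8}$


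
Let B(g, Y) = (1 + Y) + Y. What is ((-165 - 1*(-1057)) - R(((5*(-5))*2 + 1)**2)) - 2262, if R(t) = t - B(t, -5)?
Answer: -3780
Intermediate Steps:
B(g, Y) = 1 + 2*Y
R(t) = 9 + t (R(t) = t - (1 + 2*(-5)) = t - (1 - 10) = t - 1*(-9) = t + 9 = 9 + t)
((-165 - 1*(-1057)) - R(((5*(-5))*2 + 1)**2)) - 2262 = ((-165 - 1*(-1057)) - (9 + ((5*(-5))*2 + 1)**2)) - 2262 = ((-165 + 1057) - (9 + (-25*2 + 1)**2)) - 2262 = (892 - (9 + (-50 + 1)**2)) - 2262 = (892 - (9 + (-49)**2)) - 2262 = (892 - (9 + 2401)) - 2262 = (892 - 1*2410) - 2262 = (892 - 2410) - 2262 = -1518 - 2262 = -3780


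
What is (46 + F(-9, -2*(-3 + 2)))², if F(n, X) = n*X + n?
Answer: 361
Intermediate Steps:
F(n, X) = n + X*n (F(n, X) = X*n + n = n + X*n)
(46 + F(-9, -2*(-3 + 2)))² = (46 - 9*(1 - 2*(-3 + 2)))² = (46 - 9*(1 - 2*(-1)))² = (46 - 9*(1 + 2))² = (46 - 9*3)² = (46 - 27)² = 19² = 361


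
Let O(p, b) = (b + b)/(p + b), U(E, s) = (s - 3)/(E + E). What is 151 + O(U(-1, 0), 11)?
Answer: 3819/25 ≈ 152.76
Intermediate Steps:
U(E, s) = (-3 + s)/(2*E) (U(E, s) = (-3 + s)/((2*E)) = (-3 + s)*(1/(2*E)) = (-3 + s)/(2*E))
O(p, b) = 2*b/(b + p) (O(p, b) = (2*b)/(b + p) = 2*b/(b + p))
151 + O(U(-1, 0), 11) = 151 + 2*11/(11 + (½)*(-3 + 0)/(-1)) = 151 + 2*11/(11 + (½)*(-1)*(-3)) = 151 + 2*11/(11 + 3/2) = 151 + 2*11/(25/2) = 151 + 2*11*(2/25) = 151 + 44/25 = 3819/25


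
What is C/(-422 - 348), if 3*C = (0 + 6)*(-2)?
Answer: 2/385 ≈ 0.0051948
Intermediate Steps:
C = -4 (C = ((0 + 6)*(-2))/3 = (6*(-2))/3 = (1/3)*(-12) = -4)
C/(-422 - 348) = -4/(-422 - 348) = -4/(-770) = -4*(-1/770) = 2/385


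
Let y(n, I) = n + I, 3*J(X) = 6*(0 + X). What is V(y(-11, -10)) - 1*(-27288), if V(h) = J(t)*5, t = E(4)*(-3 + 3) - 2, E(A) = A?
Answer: 27268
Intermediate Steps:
t = -2 (t = 4*(-3 + 3) - 2 = 4*0 - 2 = 0 - 2 = -2)
J(X) = 2*X (J(X) = (6*(0 + X))/3 = (6*X)/3 = 2*X)
y(n, I) = I + n
V(h) = -20 (V(h) = (2*(-2))*5 = -4*5 = -20)
V(y(-11, -10)) - 1*(-27288) = -20 - 1*(-27288) = -20 + 27288 = 27268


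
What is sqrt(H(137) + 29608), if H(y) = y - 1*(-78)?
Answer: sqrt(29823) ≈ 172.69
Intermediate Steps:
H(y) = 78 + y (H(y) = y + 78 = 78 + y)
sqrt(H(137) + 29608) = sqrt((78 + 137) + 29608) = sqrt(215 + 29608) = sqrt(29823)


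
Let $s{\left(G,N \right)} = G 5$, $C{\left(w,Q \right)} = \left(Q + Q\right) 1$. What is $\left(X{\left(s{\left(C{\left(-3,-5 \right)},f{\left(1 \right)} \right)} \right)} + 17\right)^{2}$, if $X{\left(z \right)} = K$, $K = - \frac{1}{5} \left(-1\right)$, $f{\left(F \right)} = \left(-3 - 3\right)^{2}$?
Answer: $\frac{7396}{25} \approx 295.84$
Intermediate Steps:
$C{\left(w,Q \right)} = 2 Q$ ($C{\left(w,Q \right)} = 2 Q 1 = 2 Q$)
$f{\left(F \right)} = 36$ ($f{\left(F \right)} = \left(-6\right)^{2} = 36$)
$s{\left(G,N \right)} = 5 G$
$K = \frac{1}{5}$ ($K = \left(-1\right) \frac{1}{5} \left(-1\right) = \left(- \frac{1}{5}\right) \left(-1\right) = \frac{1}{5} \approx 0.2$)
$X{\left(z \right)} = \frac{1}{5}$
$\left(X{\left(s{\left(C{\left(-3,-5 \right)},f{\left(1 \right)} \right)} \right)} + 17\right)^{2} = \left(\frac{1}{5} + 17\right)^{2} = \left(\frac{86}{5}\right)^{2} = \frac{7396}{25}$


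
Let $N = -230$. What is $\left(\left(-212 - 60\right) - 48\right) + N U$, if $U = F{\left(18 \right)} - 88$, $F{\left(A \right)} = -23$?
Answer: $25210$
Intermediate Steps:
$U = -111$ ($U = -23 - 88 = -111$)
$\left(\left(-212 - 60\right) - 48\right) + N U = \left(\left(-212 - 60\right) - 48\right) - -25530 = \left(\left(-212 - 60\right) - 48\right) + 25530 = \left(-272 - 48\right) + 25530 = -320 + 25530 = 25210$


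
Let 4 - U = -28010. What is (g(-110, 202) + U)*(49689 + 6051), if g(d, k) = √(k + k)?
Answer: 1561500360 + 111480*√101 ≈ 1.5626e+9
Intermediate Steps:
U = 28014 (U = 4 - 1*(-28010) = 4 + 28010 = 28014)
g(d, k) = √2*√k (g(d, k) = √(2*k) = √2*√k)
(g(-110, 202) + U)*(49689 + 6051) = (√2*√202 + 28014)*(49689 + 6051) = (2*√101 + 28014)*55740 = (28014 + 2*√101)*55740 = 1561500360 + 111480*√101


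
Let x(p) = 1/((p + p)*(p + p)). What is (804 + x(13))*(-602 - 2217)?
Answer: -1532140595/676 ≈ -2.2665e+6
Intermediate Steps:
x(p) = 1/(4*p²) (x(p) = 1/((2*p)*(2*p)) = 1/(4*p²))
(804 + x(13))*(-602 - 2217) = (804 + (¼)/13²)*(-602 - 2217) = (804 + (¼)*(1/169))*(-2819) = (804 + 1/676)*(-2819) = (543505/676)*(-2819) = -1532140595/676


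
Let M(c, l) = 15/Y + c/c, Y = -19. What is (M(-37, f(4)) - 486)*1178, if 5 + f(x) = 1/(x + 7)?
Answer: -572260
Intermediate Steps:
f(x) = -5 + 1/(7 + x) (f(x) = -5 + 1/(x + 7) = -5 + 1/(7 + x))
M(c, l) = 4/19 (M(c, l) = 15/(-19) + c/c = 15*(-1/19) + 1 = -15/19 + 1 = 4/19)
(M(-37, f(4)) - 486)*1178 = (4/19 - 486)*1178 = -9230/19*1178 = -572260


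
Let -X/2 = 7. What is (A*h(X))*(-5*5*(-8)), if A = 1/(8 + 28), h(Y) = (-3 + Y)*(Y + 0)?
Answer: 11900/9 ≈ 1322.2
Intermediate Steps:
X = -14 (X = -2*7 = -14)
h(Y) = Y*(-3 + Y) (h(Y) = (-3 + Y)*Y = Y*(-3 + Y))
A = 1/36 ≈ 0.027778
(A*h(X))*(-5*5*(-8)) = ((-14*(-3 - 14))/36)*(-5*5*(-8)) = ((-14*(-17))/36)*(-25*(-8)) = ((1/36)*238)*200 = (119/18)*200 = 11900/9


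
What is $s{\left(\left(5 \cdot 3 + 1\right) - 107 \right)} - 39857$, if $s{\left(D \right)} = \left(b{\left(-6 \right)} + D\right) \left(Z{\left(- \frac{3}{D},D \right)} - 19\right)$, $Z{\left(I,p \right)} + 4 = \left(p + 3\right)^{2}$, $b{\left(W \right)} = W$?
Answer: $-788794$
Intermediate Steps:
$Z{\left(I,p \right)} = -4 + \left(3 + p\right)^{2}$ ($Z{\left(I,p \right)} = -4 + \left(p + 3\right)^{2} = -4 + \left(3 + p\right)^{2}$)
$s{\left(D \right)} = \left(-23 + \left(3 + D\right)^{2}\right) \left(-6 + D\right)$ ($s{\left(D \right)} = \left(-6 + D\right) \left(\left(-4 + \left(3 + D\right)^{2}\right) - 19\right) = \left(-6 + D\right) \left(-23 + \left(3 + D\right)^{2}\right) = \left(-23 + \left(3 + D\right)^{2}\right) \left(-6 + D\right)$)
$s{\left(\left(5 \cdot 3 + 1\right) - 107 \right)} - 39857 = \left(84 + \left(\left(5 \cdot 3 + 1\right) - 107\right)^{3} - 50 \left(\left(5 \cdot 3 + 1\right) - 107\right)\right) - 39857 = \left(84 + \left(\left(15 + 1\right) - 107\right)^{3} - 50 \left(\left(15 + 1\right) - 107\right)\right) - 39857 = \left(84 + \left(16 - 107\right)^{3} - 50 \left(16 - 107\right)\right) - 39857 = \left(84 + \left(-91\right)^{3} - -4550\right) - 39857 = \left(84 - 753571 + 4550\right) - 39857 = -748937 - 39857 = -788794$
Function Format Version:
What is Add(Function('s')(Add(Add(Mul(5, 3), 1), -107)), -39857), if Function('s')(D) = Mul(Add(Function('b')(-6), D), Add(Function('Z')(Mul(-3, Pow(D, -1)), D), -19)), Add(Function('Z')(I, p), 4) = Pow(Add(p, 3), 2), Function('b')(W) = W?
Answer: -788794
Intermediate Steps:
Function('Z')(I, p) = Add(-4, Pow(Add(3, p), 2)) (Function('Z')(I, p) = Add(-4, Pow(Add(p, 3), 2)) = Add(-4, Pow(Add(3, p), 2)))
Function('s')(D) = Mul(Add(-23, Pow(Add(3, D), 2)), Add(-6, D)) (Function('s')(D) = Mul(Add(-6, D), Add(Add(-4, Pow(Add(3, D), 2)), -19)) = Mul(Add(-6, D), Add(-23, Pow(Add(3, D), 2))) = Mul(Add(-23, Pow(Add(3, D), 2)), Add(-6, D)))
Add(Function('s')(Add(Add(Mul(5, 3), 1), -107)), -39857) = Add(Add(84, Pow(Add(Add(Mul(5, 3), 1), -107), 3), Mul(-50, Add(Add(Mul(5, 3), 1), -107))), -39857) = Add(Add(84, Pow(Add(Add(15, 1), -107), 3), Mul(-50, Add(Add(15, 1), -107))), -39857) = Add(Add(84, Pow(Add(16, -107), 3), Mul(-50, Add(16, -107))), -39857) = Add(Add(84, Pow(-91, 3), Mul(-50, -91)), -39857) = Add(Add(84, -753571, 4550), -39857) = Add(-748937, -39857) = -788794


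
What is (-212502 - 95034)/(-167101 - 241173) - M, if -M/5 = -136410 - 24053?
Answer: -163782023387/204137 ≈ -8.0231e+5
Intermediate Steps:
M = 802315 (M = -5*(-136410 - 24053) = -5*(-160463) = 802315)
(-212502 - 95034)/(-167101 - 241173) - M = (-212502 - 95034)/(-167101 - 241173) - 1*802315 = -307536/(-408274) - 802315 = -307536*(-1/408274) - 802315 = 153768/204137 - 802315 = -163782023387/204137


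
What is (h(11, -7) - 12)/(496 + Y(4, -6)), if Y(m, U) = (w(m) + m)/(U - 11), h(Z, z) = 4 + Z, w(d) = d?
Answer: 17/2808 ≈ 0.0060541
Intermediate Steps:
Y(m, U) = 2*m/(-11 + U) (Y(m, U) = (m + m)/(U - 11) = (2*m)/(-11 + U) = 2*m/(-11 + U))
(h(11, -7) - 12)/(496 + Y(4, -6)) = ((4 + 11) - 12)/(496 + 2*4/(-11 - 6)) = (15 - 12)/(496 + 2*4/(-17)) = 3/(496 + 2*4*(-1/17)) = 3/(496 - 8/17) = 3/(8424/17) = 3*(17/8424) = 17/2808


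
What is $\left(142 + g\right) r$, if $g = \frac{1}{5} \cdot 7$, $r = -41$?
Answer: $- \frac{29397}{5} \approx -5879.4$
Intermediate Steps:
$g = \frac{7}{5}$ ($g = \frac{1}{5} \cdot 7 = \frac{7}{5} \approx 1.4$)
$\left(142 + g\right) r = \left(142 + \frac{7}{5}\right) \left(-41\right) = \frac{717}{5} \left(-41\right) = - \frac{29397}{5}$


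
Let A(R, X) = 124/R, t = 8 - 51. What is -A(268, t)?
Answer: -31/67 ≈ -0.46269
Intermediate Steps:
t = -43
-A(268, t) = -124/268 = -1*31/67 = -31/67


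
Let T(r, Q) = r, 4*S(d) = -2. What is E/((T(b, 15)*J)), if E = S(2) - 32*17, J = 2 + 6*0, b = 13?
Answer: -1089/52 ≈ -20.942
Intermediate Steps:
S(d) = -1/2 (S(d) = (1/4)*(-2) = -1/2)
J = 2 (J = 2 + 0 = 2)
E = -1089/2 (E = -1/2 - 32*17 = -1/2 - 544 = -1089/2 ≈ -544.50)
E/((T(b, 15)*J)) = -1089/(2*(13*2)) = -1089/2/26 = -1089/2*1/26 = -1089/52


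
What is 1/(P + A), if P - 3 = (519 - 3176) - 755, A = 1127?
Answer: -1/2282 ≈ -0.00043821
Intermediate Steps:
P = -3409 (P = 3 + ((519 - 3176) - 755) = 3 + (-2657 - 755) = 3 - 3412 = -3409)
1/(P + A) = 1/(-3409 + 1127) = 1/(-2282) = -1/2282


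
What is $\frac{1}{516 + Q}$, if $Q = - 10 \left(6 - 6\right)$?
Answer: $\frac{1}{516} \approx 0.001938$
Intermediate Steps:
$Q = 0$ ($Q = \left(-10\right) 0 = 0$)
$\frac{1}{516 + Q} = \frac{1}{516 + 0} = \frac{1}{516}$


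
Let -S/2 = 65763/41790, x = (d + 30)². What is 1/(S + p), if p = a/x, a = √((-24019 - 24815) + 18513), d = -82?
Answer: -372111937550080/1171641169144227 - 131174352400*I*√3369/1171641169144227 ≈ -0.3176 - 0.0064984*I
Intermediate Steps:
a = 3*I*√3369 (a = √(-48834 + 18513) = √(-30321) = 3*I*√3369 ≈ 174.13*I)
x = 2704 (x = (-82 + 30)² = (-52)² = 2704)
S = -21921/6965 (S = -131526/41790 = -2*21921/13930 = -21921/6965 ≈ -3.1473)
p = 3*I*√3369/2704 (p = (3*I*√3369)/2704 = (3*I*√3369)*(1/2704) = 3*I*√3369/2704 ≈ 0.064397*I)
1/(S + p) = 1/(-21921/6965 + 3*I*√3369/2704)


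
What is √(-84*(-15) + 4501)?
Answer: √5761 ≈ 75.901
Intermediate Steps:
√(-84*(-15) + 4501) = √(-12*(-105) + 4501) = √(1260 + 4501) = √5761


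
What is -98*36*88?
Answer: -310464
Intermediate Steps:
-98*36*88 = -3528*88 = -310464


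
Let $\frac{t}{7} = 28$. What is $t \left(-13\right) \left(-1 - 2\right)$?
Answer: $7644$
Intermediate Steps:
$t = 196$ ($t = 7 \cdot 28 = 196$)
$t \left(-13\right) \left(-1 - 2\right) = 196 \left(-13\right) \left(-1 - 2\right) = - 2548 \left(-1 - 2\right) = \left(-2548\right) \left(-3\right) = 7644$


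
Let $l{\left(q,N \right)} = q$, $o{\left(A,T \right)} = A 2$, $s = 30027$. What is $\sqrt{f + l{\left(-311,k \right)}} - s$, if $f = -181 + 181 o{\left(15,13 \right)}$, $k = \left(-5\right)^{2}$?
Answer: $-30027 + \sqrt{4938} \approx -29957.0$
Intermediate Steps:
$k = 25$
$o{\left(A,T \right)} = 2 A$
$f = 5249$ ($f = -181 + 181 \cdot 2 \cdot 15 = -181 + 181 \cdot 30 = -181 + 5430 = 5249$)
$\sqrt{f + l{\left(-311,k \right)}} - s = \sqrt{5249 - 311} - 30027 = \sqrt{4938} - 30027 = -30027 + \sqrt{4938}$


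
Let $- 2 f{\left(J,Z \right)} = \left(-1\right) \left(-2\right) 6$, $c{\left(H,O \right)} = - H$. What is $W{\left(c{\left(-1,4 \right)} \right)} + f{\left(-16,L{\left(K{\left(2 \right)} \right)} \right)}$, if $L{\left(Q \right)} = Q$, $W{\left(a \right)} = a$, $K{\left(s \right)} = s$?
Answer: $-5$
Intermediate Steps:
$f{\left(J,Z \right)} = -6$ ($f{\left(J,Z \right)} = - \frac{\left(-1\right) \left(-2\right) 6}{2} = - \frac{2 \cdot 6}{2} = \left(- \frac{1}{2}\right) 12 = -6$)
$W{\left(c{\left(-1,4 \right)} \right)} + f{\left(-16,L{\left(K{\left(2 \right)} \right)} \right)} = \left(-1\right) \left(-1\right) - 6 = 1 - 6 = -5$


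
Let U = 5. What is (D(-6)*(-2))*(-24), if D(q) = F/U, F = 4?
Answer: 192/5 ≈ 38.400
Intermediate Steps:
D(q) = ⅘ (D(q) = 4/5 = 4*(⅕) = ⅘)
(D(-6)*(-2))*(-24) = ((⅘)*(-2))*(-24) = -8/5*(-24) = 192/5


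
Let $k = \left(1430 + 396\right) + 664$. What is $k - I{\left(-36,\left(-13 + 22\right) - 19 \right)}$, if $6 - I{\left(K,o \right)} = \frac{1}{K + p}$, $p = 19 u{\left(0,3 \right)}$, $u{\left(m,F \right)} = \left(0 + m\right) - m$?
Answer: $\frac{89423}{36} \approx 2484.0$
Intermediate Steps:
$u{\left(m,F \right)} = 0$ ($u{\left(m,F \right)} = m - m = 0$)
$p = 0$ ($p = 19 \cdot 0 = 0$)
$I{\left(K,o \right)} = 6 - \frac{1}{K}$ ($I{\left(K,o \right)} = 6 - \frac{1}{K + 0} = 6 - \frac{1}{K}$)
$k = 2490$ ($k = 1826 + 664 = 2490$)
$k - I{\left(-36,\left(-13 + 22\right) - 19 \right)} = 2490 - \left(6 - \frac{1}{-36}\right) = 2490 - \left(6 - - \frac{1}{36}\right) = 2490 - \left(6 + \frac{1}{36}\right) = 2490 - \frac{217}{36} = \frac{89423}{36}$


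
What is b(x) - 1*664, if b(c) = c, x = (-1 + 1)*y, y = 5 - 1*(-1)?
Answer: -664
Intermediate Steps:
y = 6 (y = 5 + 1 = 6)
x = 0 (x = (-1 + 1)*6 = 0*6 = 0)
b(x) - 1*664 = 0 - 1*664 = 0 - 664 = -664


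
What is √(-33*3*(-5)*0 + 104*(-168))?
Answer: 8*I*√273 ≈ 132.18*I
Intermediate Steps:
√(-33*3*(-5)*0 + 104*(-168)) = √(-(-495)*0 - 17472) = √(-33*0 - 17472) = √(0 - 17472) = √(-17472) = 8*I*√273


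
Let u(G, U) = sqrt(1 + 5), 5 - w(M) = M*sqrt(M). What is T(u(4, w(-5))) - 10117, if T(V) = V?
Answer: -10117 + sqrt(6) ≈ -10115.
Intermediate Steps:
w(M) = 5 - M**(3/2) (w(M) = 5 - M*sqrt(M) = 5 - M**(3/2))
u(G, U) = sqrt(6)
T(u(4, w(-5))) - 10117 = sqrt(6) - 10117 = -10117 + sqrt(6)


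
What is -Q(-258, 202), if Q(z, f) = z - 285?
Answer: 543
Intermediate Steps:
Q(z, f) = -285 + z
-Q(-258, 202) = -(-285 - 258) = -1*(-543) = 543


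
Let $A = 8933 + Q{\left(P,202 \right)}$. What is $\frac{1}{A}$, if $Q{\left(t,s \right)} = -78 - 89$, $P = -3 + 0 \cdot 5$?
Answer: $\frac{1}{8766} \approx 0.00011408$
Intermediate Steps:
$P = -3$ ($P = -3 + 0 = -3$)
$Q{\left(t,s \right)} = -167$ ($Q{\left(t,s \right)} = -78 - 89 = -167$)
$A = 8766$ ($A = 8933 - 167 = 8766$)
$\frac{1}{A} = \frac{1}{8766}$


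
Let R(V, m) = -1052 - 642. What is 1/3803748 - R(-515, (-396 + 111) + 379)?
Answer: 6443549113/3803748 ≈ 1694.0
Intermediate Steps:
R(V, m) = -1694
1/3803748 - R(-515, (-396 + 111) + 379) = 1/3803748 - 1*(-1694) = 1/3803748 + 1694 = 6443549113/3803748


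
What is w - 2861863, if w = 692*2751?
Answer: -958171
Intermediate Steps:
w = 1903692
w - 2861863 = 1903692 - 2861863 = -958171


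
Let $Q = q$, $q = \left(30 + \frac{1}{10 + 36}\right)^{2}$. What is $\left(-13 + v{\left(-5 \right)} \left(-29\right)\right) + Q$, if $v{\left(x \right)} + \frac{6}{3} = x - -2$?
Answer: $\frac{2186473}{2116} \approx 1033.3$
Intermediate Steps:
$v{\left(x \right)} = x$ ($v{\left(x \right)} = -2 + \left(x - -2\right) = -2 + \left(x + 2\right) = -2 + \left(2 + x\right) = x$)
$q = \frac{1907161}{2116}$ ($q = \left(30 + \frac{1}{46}\right)^{2} = \left(\frac{1381}{46}\right)^{2} = \frac{1907161}{2116} \approx 901.3$)
$Q = \frac{1907161}{2116} \approx 901.3$
$\left(-13 + v{\left(-5 \right)} \left(-29\right)\right) + Q = \left(-13 - -145\right) + \frac{1907161}{2116} = \left(-13 + 145\right) + \frac{1907161}{2116} = 132 + \frac{1907161}{2116} = \frac{2186473}{2116}$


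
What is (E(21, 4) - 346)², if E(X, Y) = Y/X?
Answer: 52736644/441 ≈ 1.1958e+5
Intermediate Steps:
(E(21, 4) - 346)² = (4/21 - 346)² = (-7262/21)² = 52736644/441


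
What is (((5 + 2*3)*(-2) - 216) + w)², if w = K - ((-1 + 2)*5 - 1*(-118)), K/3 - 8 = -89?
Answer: 364816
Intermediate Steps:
K = -243 (K = 24 + 3*(-89) = 24 - 267 = -243)
w = -366 (w = -243 - ((-1 + 2)*5 - 1*(-118)) = -243 - (1*5 + 118) = -243 - (5 + 118) = -243 - 1*123 = -243 - 123 = -366)
(((5 + 2*3)*(-2) - 216) + w)² = (((5 + 2*3)*(-2) - 216) - 366)² = (((5 + 6)*(-2) - 216) - 366)² = ((11*(-2) - 216) - 366)² = ((-22 - 216) - 366)² = (-238 - 366)² = (-604)² = 364816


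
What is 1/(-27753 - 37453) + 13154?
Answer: 857719723/65206 ≈ 13154.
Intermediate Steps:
1/(-27753 - 37453) + 13154 = 1/(-65206) + 13154 = -1/65206 + 13154 = 857719723/65206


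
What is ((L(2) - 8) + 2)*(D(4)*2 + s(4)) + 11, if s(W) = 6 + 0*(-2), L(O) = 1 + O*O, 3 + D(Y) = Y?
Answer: 3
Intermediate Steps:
D(Y) = -3 + Y
L(O) = 1 + O²
s(W) = 6 (s(W) = 6 + 0 = 6)
((L(2) - 8) + 2)*(D(4)*2 + s(4)) + 11 = (((1 + 2²) - 8) + 2)*((-3 + 4)*2 + 6) + 11 = (((1 + 4) - 8) + 2)*(1*2 + 6) + 11 = ((5 - 8) + 2)*(2 + 6) + 11 = (-3 + 2)*8 + 11 = -1*8 + 11 = -8 + 11 = 3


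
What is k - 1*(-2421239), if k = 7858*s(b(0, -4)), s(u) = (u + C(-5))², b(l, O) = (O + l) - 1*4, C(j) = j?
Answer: 3749241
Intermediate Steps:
b(l, O) = -4 + O + l (b(l, O) = (O + l) - 4 = -4 + O + l)
s(u) = (-5 + u)² (s(u) = (u - 5)² = (-5 + u)²)
k = 1328002 (k = 7858*(-5 + (-4 - 4 + 0))² = 7858*(-5 - 8)² = 7858*(-13)² = 7858*169 = 1328002)
k - 1*(-2421239) = 1328002 - 1*(-2421239) = 1328002 + 2421239 = 3749241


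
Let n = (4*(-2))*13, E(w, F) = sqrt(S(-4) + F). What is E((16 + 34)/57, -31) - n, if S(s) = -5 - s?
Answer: 104 + 4*I*sqrt(2) ≈ 104.0 + 5.6569*I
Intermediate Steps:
E(w, F) = sqrt(-1 + F) (E(w, F) = sqrt((-5 - 1*(-4)) + F) = sqrt((-5 + 4) + F) = sqrt(-1 + F))
n = -104 (n = -8*13 = -104)
E((16 + 34)/57, -31) - n = sqrt(-1 - 31) - 1*(-104) = sqrt(-32) + 104 = 4*I*sqrt(2) + 104 = 104 + 4*I*sqrt(2)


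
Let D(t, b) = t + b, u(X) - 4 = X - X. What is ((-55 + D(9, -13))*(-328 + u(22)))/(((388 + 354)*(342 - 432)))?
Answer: -531/1855 ≈ -0.28625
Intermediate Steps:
u(X) = 4 (u(X) = 4 + (X - X) = 4 + 0 = 4)
D(t, b) = b + t
((-55 + D(9, -13))*(-328 + u(22)))/(((388 + 354)*(342 - 432))) = ((-55 + (-13 + 9))*(-328 + 4))/(((388 + 354)*(342 - 432))) = ((-55 - 4)*(-324))/((742*(-90))) = -59*(-324)/(-66780) = 19116*(-1/66780) = -531/1855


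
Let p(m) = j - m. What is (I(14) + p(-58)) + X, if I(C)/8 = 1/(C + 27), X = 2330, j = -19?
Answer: 97137/41 ≈ 2369.2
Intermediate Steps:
p(m) = -19 - m
I(C) = 8/(27 + C) (I(C) = 8/(C + 27) = 8/(27 + C))
(I(14) + p(-58)) + X = (8/(27 + 14) + (-19 - 1*(-58))) + 2330 = (8/41 + (-19 + 58)) + 2330 = (8*(1/41) + 39) + 2330 = (8/41 + 39) + 2330 = 1607/41 + 2330 = 97137/41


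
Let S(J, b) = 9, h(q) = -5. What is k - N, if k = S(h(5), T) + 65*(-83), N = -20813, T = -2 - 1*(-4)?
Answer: 15427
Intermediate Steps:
T = 2 (T = -2 + 4 = 2)
k = -5386 (k = 9 + 65*(-83) = 9 - 5395 = -5386)
k - N = -5386 - 1*(-20813) = -5386 + 20813 = 15427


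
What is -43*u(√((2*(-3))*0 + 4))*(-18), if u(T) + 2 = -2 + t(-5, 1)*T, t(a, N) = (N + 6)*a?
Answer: -57276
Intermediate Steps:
t(a, N) = a*(6 + N) (t(a, N) = (6 + N)*a = a*(6 + N))
u(T) = -4 - 35*T (u(T) = -2 + (-2 + (-5*(6 + 1))*T) = -2 + (-2 + (-5*7)*T) = -2 + (-2 - 35*T) = -4 - 35*T)
-43*u(√((2*(-3))*0 + 4))*(-18) = -43*(-4 - 35*√((2*(-3))*0 + 4))*(-18) = -43*(-4 - 35*√(-6*0 + 4))*(-18) = -43*(-4 - 35*√(0 + 4))*(-18) = -43*(-4 - 35*√4)*(-18) = -43*(-4 - 35*2)*(-18) = -43*(-4 - 70)*(-18) = -43*(-74)*(-18) = 3182*(-18) = -57276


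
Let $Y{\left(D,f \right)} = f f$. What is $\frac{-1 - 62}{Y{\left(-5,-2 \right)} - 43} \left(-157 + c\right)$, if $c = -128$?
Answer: $- \frac{5985}{13} \approx -460.38$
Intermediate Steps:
$Y{\left(D,f \right)} = f^{2}$
$\frac{-1 - 62}{Y{\left(-5,-2 \right)} - 43} \left(-157 + c\right) = \frac{-1 - 62}{\left(-2\right)^{2} - 43} \left(-157 - 128\right) = - \frac{63}{4 - 43} \left(-285\right) = - \frac{63}{-39} \left(-285\right) = \left(-63\right) \left(- \frac{1}{39}\right) \left(-285\right) = \frac{21}{13} \left(-285\right) = - \frac{5985}{13}$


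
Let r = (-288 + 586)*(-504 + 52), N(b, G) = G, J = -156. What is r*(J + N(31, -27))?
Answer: 24649368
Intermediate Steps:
r = -134696 (r = 298*(-452) = -134696)
r*(J + N(31, -27)) = -134696*(-156 - 27) = -134696*(-183) = 24649368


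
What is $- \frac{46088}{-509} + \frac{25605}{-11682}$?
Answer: $\frac{58374119}{660682} \approx 88.354$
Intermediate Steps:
$- \frac{46088}{-509} + \frac{25605}{-11682} = \left(-46088\right) \left(- \frac{1}{509}\right) + 25605 \left(- \frac{1}{11682}\right) = \frac{46088}{509} - \frac{2845}{1298} = \frac{58374119}{660682}$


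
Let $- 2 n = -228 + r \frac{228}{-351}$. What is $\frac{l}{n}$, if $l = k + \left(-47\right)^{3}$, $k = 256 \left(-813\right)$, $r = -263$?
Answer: $- \frac{36498267}{3344} \approx -10915.0$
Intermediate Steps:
$k = -208128$
$n = \frac{3344}{117}$ ($n = - \frac{-228 - 263 \frac{228}{-351}}{2} = - \frac{-228 - 263 \cdot 228 \left(- \frac{1}{351}\right)}{2} = - \frac{-228 - - \frac{19988}{117}}{2} = - \frac{-228 + \frac{19988}{117}}{2} = \left(- \frac{1}{2}\right) \left(- \frac{6688}{117}\right) = \frac{3344}{117} \approx 28.581$)
$l = -311951$ ($l = -208128 + \left(-47\right)^{3} = -208128 - 103823 = -311951$)
$\frac{l}{n} = - \frac{311951}{\frac{3344}{117}} = \left(-311951\right) \frac{117}{3344} = - \frac{36498267}{3344}$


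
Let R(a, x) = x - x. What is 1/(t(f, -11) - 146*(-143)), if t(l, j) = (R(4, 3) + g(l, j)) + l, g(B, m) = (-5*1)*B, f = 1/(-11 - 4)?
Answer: 15/313174 ≈ 4.7897e-5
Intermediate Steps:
f = -1/15 (f = 1/(-15) = -1/15 ≈ -0.066667)
R(a, x) = 0
g(B, m) = -5*B
t(l, j) = -4*l (t(l, j) = (0 - 5*l) + l = -5*l + l = -4*l)
1/(t(f, -11) - 146*(-143)) = 1/(-4*(-1/15) - 146*(-143)) = 1/(4/15 + 20878) = 1/(313174/15) = 15/313174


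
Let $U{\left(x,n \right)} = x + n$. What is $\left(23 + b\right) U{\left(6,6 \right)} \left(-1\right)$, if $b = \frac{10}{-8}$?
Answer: $-261$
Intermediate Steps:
$b = - \frac{5}{4}$ ($b = 10 \left(- \frac{1}{8}\right) = - \frac{5}{4} \approx -1.25$)
$U{\left(x,n \right)} = n + x$
$\left(23 + b\right) U{\left(6,6 \right)} \left(-1\right) = \left(23 - \frac{5}{4}\right) \left(6 + 6\right) \left(-1\right) = \frac{87 \cdot 12 \left(-1\right)}{4} = \frac{87}{4} \left(-12\right) = -261$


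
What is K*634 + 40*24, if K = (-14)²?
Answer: 125224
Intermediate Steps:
K = 196
K*634 + 40*24 = 196*634 + 40*24 = 124264 + 960 = 125224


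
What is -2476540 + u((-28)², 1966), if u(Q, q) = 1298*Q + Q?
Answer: -1458124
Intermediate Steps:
u(Q, q) = 1299*Q
-2476540 + u((-28)², 1966) = -2476540 + 1299*(-28)² = -2476540 + 1299*784 = -2476540 + 1018416 = -1458124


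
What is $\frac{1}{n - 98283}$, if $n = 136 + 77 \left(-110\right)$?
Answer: $- \frac{1}{106617} \approx -9.3794 \cdot 10^{-6}$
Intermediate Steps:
$n = -8334$ ($n = 136 - 8470 = -8334$)
$\frac{1}{n - 98283} = \frac{1}{-8334 - 98283} = \frac{1}{-106617} = - \frac{1}{106617}$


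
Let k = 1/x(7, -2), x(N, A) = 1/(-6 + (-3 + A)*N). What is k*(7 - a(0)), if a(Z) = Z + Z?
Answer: -287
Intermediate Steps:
a(Z) = 2*Z
x(N, A) = 1/(-6 + N*(-3 + A))
k = -41 (k = 1/(1/(-6 - 3*7 - 2*7)) = 1/(1/(-6 - 21 - 14)) = 1/(1/(-41)) = 1/(-1/41) = -41)
k*(7 - a(0)) = -41*(7 - 2*0) = -41*(7 - 1*0) = -41*(7 + 0) = -41*7 = -287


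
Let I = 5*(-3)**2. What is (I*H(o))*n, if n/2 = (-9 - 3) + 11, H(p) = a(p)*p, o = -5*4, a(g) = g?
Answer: -36000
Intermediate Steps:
o = -20
H(p) = p**2 (H(p) = p*p = p**2)
I = 45 (I = 5*9 = 45)
n = -2 (n = 2*((-9 - 3) + 11) = 2*(-12 + 11) = 2*(-1) = -2)
(I*H(o))*n = (45*(-20)**2)*(-2) = (45*400)*(-2) = 18000*(-2) = -36000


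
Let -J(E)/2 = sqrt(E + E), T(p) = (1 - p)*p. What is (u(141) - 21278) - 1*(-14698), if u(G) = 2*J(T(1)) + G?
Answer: -6439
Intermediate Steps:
T(p) = p*(1 - p)
J(E) = -2*sqrt(2)*sqrt(E) (J(E) = -2*sqrt(E + E) = -2*sqrt(2)*sqrt(E))
u(G) = G (u(G) = 2*(-2*sqrt(2)*sqrt(1*(1 - 1*1))) + G = 2*(-2*sqrt(2)*sqrt(1*(1 - 1))) + G = 2*(-2*sqrt(2)*sqrt(1*0)) + G = 2*(-2*sqrt(2)*sqrt(0)) + G = 2*(-2*sqrt(2)*0) + G = 2*0 + G = 0 + G = G)
(u(141) - 21278) - 1*(-14698) = (141 - 21278) - 1*(-14698) = -21137 + 14698 = -6439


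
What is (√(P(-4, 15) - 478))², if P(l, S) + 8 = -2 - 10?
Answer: -498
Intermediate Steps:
P(l, S) = -20 (P(l, S) = -8 + (-2 - 10) = -8 - 12 = -20)
(√(P(-4, 15) - 478))² = (√(-20 - 478))² = (√(-498))² = (I*√498)² = -498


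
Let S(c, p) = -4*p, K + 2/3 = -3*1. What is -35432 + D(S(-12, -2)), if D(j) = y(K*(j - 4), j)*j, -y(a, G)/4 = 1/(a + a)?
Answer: -389740/11 ≈ -35431.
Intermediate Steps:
K = -11/3 (K = -⅔ - 3*1 = -⅔ - 3 = -11/3 ≈ -3.6667)
y(a, G) = -2/a (y(a, G) = -4/(a + a) = -4*1/(2*a) = -2/a)
D(j) = -2*j/(44/3 - 11*j/3) (D(j) = (-2*(-3/(11*(j - 4))))*j = (-2*(-3/(11*(-4 + j))))*j = (-2/(44/3 - 11*j/3))*j = -2*j/(44/3 - 11*j/3))
-35432 + D(S(-12, -2)) = -35432 + 6*(-4*(-2))/(11*(-4 - 4*(-2))) = -35432 + (6/11)*8/(-4 + 8) = -35432 + (6/11)*8/4 = -35432 + (6/11)*8*(¼) = -35432 + 12/11 = -389740/11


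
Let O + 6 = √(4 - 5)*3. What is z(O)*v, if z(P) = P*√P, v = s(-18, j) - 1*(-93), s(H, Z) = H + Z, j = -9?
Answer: 198*√3*(-2 + I)^(3/2) ≈ -734.75 - 880.39*I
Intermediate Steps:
v = 66 (v = (-18 - 9) - 1*(-93) = -27 + 93 = 66)
O = -6 + 3*I (O = -6 + √(4 - 5)*3 = -6 + √(-1)*3 = -6 + I*3 = -6 + 3*I ≈ -6.0 + 3.0*I)
z(P) = P^(3/2)
z(O)*v = (-6 + 3*I)^(3/2)*66 = 66*(-6 + 3*I)^(3/2)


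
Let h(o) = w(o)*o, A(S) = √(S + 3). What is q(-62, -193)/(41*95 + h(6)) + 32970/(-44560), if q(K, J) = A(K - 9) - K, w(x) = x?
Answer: -12684235/17516536 + 2*I*√17/3931 ≈ -0.72413 + 0.0020977*I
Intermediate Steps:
A(S) = √(3 + S)
q(K, J) = √(-6 + K) - K (q(K, J) = √(3 + (K - 9)) - K = √(3 + (-9 + K)) - K = √(-6 + K) - K)
h(o) = o² (h(o) = o*o = o²)
q(-62, -193)/(41*95 + h(6)) + 32970/(-44560) = (√(-6 - 62) - 1*(-62))/(41*95 + 6²) + 32970/(-44560) = (√(-68) + 62)/(3895 + 36) + 32970*(-1/44560) = (2*I*√17 + 62)/3931 - 3297/4456 = (62 + 2*I*√17)*(1/3931) - 3297/4456 = (62/3931 + 2*I*√17/3931) - 3297/4456 = -12684235/17516536 + 2*I*√17/3931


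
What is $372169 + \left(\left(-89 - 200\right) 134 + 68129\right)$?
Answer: $401572$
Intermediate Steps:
$372169 + \left(\left(-89 - 200\right) 134 + 68129\right) = 372169 + \left(\left(-289\right) 134 + 68129\right) = 372169 + \left(-38726 + 68129\right) = 372169 + 29403 = 401572$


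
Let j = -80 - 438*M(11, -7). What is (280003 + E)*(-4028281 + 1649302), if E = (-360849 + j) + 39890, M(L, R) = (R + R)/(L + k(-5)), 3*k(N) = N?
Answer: 96060793041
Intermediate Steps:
k(N) = N/3
M(L, R) = 2*R/(-5/3 + L) (M(L, R) = (R + R)/(L + (1/3)*(-5)) = (2*R)/(L - 5/3) = (2*R)/(-5/3 + L) = 2*R/(-5/3 + L))
j = 577 (j = -80 - 2628*(-7)/(-5 + 3*11) = -80 - 2628*(-7)/(-5 + 33) = -80 - 2628*(-7)/28 = -80 - 438*(-3/2) = -80 + 657 = 577)
E = -320382 (E = (-360849 + 577) + 39890 = -360272 + 39890 = -320382)
(280003 + E)*(-4028281 + 1649302) = (280003 - 320382)*(-4028281 + 1649302) = -40379*(-2378979) = 96060793041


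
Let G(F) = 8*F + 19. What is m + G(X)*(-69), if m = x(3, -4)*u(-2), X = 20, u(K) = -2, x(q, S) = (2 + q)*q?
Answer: -12381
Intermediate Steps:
x(q, S) = q*(2 + q)
G(F) = 19 + 8*F
m = -30 (m = (3*(2 + 3))*(-2) = (3*5)*(-2) = 15*(-2) = -30)
m + G(X)*(-69) = -30 + (19 + 8*20)*(-69) = -30 + (19 + 160)*(-69) = -30 + 179*(-69) = -30 - 12351 = -12381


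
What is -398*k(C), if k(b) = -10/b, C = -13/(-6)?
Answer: 23880/13 ≈ 1836.9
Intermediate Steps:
C = 13/6 (C = -13*(-1/6) = 13/6 ≈ 2.1667)
-398*k(C) = -(-3980)/13/6 = -(-3980)*6/13 = -398*(-60/13) = 23880/13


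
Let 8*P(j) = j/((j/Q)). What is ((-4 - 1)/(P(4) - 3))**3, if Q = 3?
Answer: 64000/9261 ≈ 6.9107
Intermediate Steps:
P(j) = 3/8 (P(j) = (j/((j/3)))/8 = (j*(3/j))/8 = (1/8)*3 = 3/8)
((-4 - 1)/(P(4) - 3))**3 = ((-4 - 1)/(3/8 - 3))**3 = (-5/(-21/8))**3 = (-5*(-8/21))**3 = (40/21)**3 = 64000/9261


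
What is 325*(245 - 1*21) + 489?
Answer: 73289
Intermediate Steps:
325*(245 - 1*21) + 489 = 325*(245 - 21) + 489 = 325*224 + 489 = 72800 + 489 = 73289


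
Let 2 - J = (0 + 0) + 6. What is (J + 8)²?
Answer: 16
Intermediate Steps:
J = -4 (J = 2 - ((0 + 0) + 6) = 2 - (0 + 6) = 2 - 1*6 = 2 - 6 = -4)
(J + 8)² = (-4 + 8)² = 4² = 16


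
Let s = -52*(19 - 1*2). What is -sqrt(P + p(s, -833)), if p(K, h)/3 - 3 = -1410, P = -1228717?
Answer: -7*I*sqrt(25162) ≈ -1110.4*I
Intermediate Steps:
s = -884 (s = -52*(19 - 2) = -52*17 = -884)
p(K, h) = -4221 (p(K, h) = 9 + 3*(-1410) = 9 - 4230 = -4221)
-sqrt(P + p(s, -833)) = -sqrt(-1228717 - 4221) = -sqrt(-1232938) = -7*I*sqrt(25162)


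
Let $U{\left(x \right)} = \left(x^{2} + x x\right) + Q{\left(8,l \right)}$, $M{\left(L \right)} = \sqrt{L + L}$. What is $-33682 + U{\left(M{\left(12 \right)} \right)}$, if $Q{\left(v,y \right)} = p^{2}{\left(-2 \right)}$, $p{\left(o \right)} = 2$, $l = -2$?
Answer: $-33630$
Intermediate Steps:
$M{\left(L \right)} = \sqrt{2} \sqrt{L}$ ($M{\left(L \right)} = \sqrt{2 L} = \sqrt{2} \sqrt{L}$)
$Q{\left(v,y \right)} = 4$ ($Q{\left(v,y \right)} = 2^{2} = 4$)
$U{\left(x \right)} = 4 + 2 x^{2}$ ($U{\left(x \right)} = \left(x^{2} + x x\right) + 4 = \left(x^{2} + x^{2}\right) + 4 = 2 x^{2} + 4 = 4 + 2 x^{2}$)
$-33682 + U{\left(M{\left(12 \right)} \right)} = -33682 + \left(4 + 2 \left(\sqrt{2} \sqrt{12}\right)^{2}\right) = -33682 + \left(4 + 2 \left(\sqrt{2} \cdot 2 \sqrt{3}\right)^{2}\right) = -33682 + \left(4 + 2 \left(2 \sqrt{6}\right)^{2}\right) = -33682 + \left(4 + 2 \cdot 24\right) = -33682 + \left(4 + 48\right) = -33682 + 52 = -33630$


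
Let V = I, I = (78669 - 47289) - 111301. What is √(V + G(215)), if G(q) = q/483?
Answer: 26*I*√27580749/483 ≈ 282.7*I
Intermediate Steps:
G(q) = q/483 (G(q) = q*(1/483) = q/483)
I = -79921 (I = 31380 - 111301 = -79921)
V = -79921
√(V + G(215)) = √(-79921 + (1/483)*215) = √(-79921 + 215/483) = √(-38601628/483) = 26*I*√27580749/483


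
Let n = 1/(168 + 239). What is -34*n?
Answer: -34/407 ≈ -0.083538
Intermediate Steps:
n = 1/407 ≈ 0.0024570
-34*n = -34*1/407 = -34/407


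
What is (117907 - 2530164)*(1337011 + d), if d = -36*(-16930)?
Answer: -4695436540187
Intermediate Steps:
d = 609480
(117907 - 2530164)*(1337011 + d) = (117907 - 2530164)*(1337011 + 609480) = -2412257*1946491 = -4695436540187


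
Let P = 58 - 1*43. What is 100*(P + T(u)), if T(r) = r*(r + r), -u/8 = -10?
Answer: 1281500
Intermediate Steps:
u = 80 (u = -8*(-10) = 80)
T(r) = 2*r² (T(r) = r*(2*r) = 2*r²)
P = 15 (P = 58 - 43 = 15)
100*(P + T(u)) = 100*(15 + 2*80²) = 100*(15 + 2*6400) = 100*(15 + 12800) = 100*12815 = 1281500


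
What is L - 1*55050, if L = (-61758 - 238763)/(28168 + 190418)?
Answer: -12033459821/218586 ≈ -55051.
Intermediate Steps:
L = -300521/218586 ≈ -1.3748
L - 1*55050 = -300521/218586 - 1*55050 = -300521/218586 - 55050 = -12033459821/218586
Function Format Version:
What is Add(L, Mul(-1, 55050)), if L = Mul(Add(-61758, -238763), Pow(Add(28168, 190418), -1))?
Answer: Rational(-12033459821, 218586) ≈ -55051.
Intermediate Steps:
L = Rational(-300521, 218586) (L = Mul(-300521, Pow(218586, -1)) = Mul(-300521, Rational(1, 218586)) = Rational(-300521, 218586) ≈ -1.3748)
Add(L, Mul(-1, 55050)) = Add(Rational(-300521, 218586), Mul(-1, 55050)) = Add(Rational(-300521, 218586), -55050) = Rational(-12033459821, 218586)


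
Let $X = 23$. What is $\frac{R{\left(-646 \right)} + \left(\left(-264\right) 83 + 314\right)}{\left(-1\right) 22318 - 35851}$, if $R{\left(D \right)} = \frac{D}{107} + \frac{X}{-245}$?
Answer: $\frac{566352301}{1524900335} \approx 0.3714$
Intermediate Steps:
$R{\left(D \right)} = - \frac{23}{245} + \frac{D}{107}$ ($R{\left(D \right)} = \frac{D}{107} + \frac{23}{-245} = D \frac{1}{107} + 23 \left(- \frac{1}{245}\right) = \frac{D}{107} - \frac{23}{245} = - \frac{23}{245} + \frac{D}{107}$)
$\frac{R{\left(-646 \right)} + \left(\left(-264\right) 83 + 314\right)}{\left(-1\right) 22318 - 35851} = \frac{\left(- \frac{23}{245} + \frac{1}{107} \left(-646\right)\right) + \left(\left(-264\right) 83 + 314\right)}{\left(-1\right) 22318 - 35851} = \frac{\left(- \frac{23}{245} - \frac{646}{107}\right) + \left(-21912 + 314\right)}{-22318 - 35851} = \frac{- \frac{160731}{26215} - 21598}{-58169} = \left(- \frac{566352301}{26215}\right) \left(- \frac{1}{58169}\right) = \frac{566352301}{1524900335}$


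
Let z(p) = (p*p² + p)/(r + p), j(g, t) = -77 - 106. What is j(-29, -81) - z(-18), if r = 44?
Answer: 42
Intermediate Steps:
j(g, t) = -183
z(p) = (p + p³)/(44 + p) (z(p) = (p*p² + p)/(44 + p) = (p³ + p)/(44 + p) = (p + p³)/(44 + p))
j(-29, -81) - z(-18) = -183 - (-18 + (-18)³)/(44 - 18) = -183 - (-18 - 5832)/26 = -183 - (-5850)/26 = -183 - 1*(-225) = -183 + 225 = 42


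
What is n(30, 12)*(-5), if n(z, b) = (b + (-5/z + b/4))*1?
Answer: -445/6 ≈ -74.167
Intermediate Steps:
n(z, b) = -5/z + 5*b/4 (n(z, b) = (b + (-5/z + b*(¼)))*1 = (b + (-5/z + b/4))*1 = (-5/z + 5*b/4)*1 = -5/z + 5*b/4)
n(30, 12)*(-5) = (-5/30 + (5/4)*12)*(-5) = (-5*1/30 + 15)*(-5) = (-⅙ + 15)*(-5) = (89/6)*(-5) = -445/6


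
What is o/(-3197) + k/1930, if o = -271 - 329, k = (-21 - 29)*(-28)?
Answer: 563380/617021 ≈ 0.91306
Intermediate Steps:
k = 1400 (k = -50*(-28) = 1400)
o = -600
o/(-3197) + k/1930 = -600/(-3197) + 1400/1930 = -600*(-1/3197) + 1400*(1/1930) = 600/3197 + 140/193 = 563380/617021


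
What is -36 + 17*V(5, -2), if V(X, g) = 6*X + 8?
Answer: 610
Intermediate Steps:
V(X, g) = 8 + 6*X
-36 + 17*V(5, -2) = -36 + 17*(8 + 6*5) = -36 + 17*(8 + 30) = -36 + 17*38 = -36 + 646 = 610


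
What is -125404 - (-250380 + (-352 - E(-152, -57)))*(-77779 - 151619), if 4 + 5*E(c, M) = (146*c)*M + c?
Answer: -577727561324/5 ≈ -1.1555e+11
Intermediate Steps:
E(c, M) = -⅘ + c/5 + 146*M*c/5 (E(c, M) = -⅘ + ((146*c)*M + c)/5 = -⅘ + (146*M*c + c)/5 = -⅘ + (c + 146*M*c)/5 = -⅘ + (c/5 + 146*M*c/5) = -⅘ + c/5 + 146*M*c/5)
-125404 - (-250380 + (-352 - E(-152, -57)))*(-77779 - 151619) = -125404 - (-250380 + (-352 - (-⅘ + (⅕)*(-152) + (146/5)*(-57)*(-152))))*(-77779 - 151619) = -125404 - (-250380 + (-352 - (-⅘ - 152/5 + 1264944/5)))*(-229398) = -125404 - (-250380 + (-352 - 1*1264788/5))*(-229398) = -125404 - (-250380 + (-352 - 1264788/5))*(-229398) = -125404 - (-250380 - 1266548/5)*(-229398) = -125404 - (-2518448)*(-229398)/5 = -125404 - 1*577726934304/5 = -125404 - 577726934304/5 = -577727561324/5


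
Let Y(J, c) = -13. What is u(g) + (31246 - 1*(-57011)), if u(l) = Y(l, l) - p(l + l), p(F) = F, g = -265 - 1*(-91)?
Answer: 88592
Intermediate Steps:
g = -174 (g = -265 + 91 = -174)
u(l) = -13 - 2*l (u(l) = -13 - (l + l) = -13 - 2*l)
u(g) + (31246 - 1*(-57011)) = (-13 - 2*(-174)) + (31246 - 1*(-57011)) = (-13 + 348) + (31246 + 57011) = 335 + 88257 = 88592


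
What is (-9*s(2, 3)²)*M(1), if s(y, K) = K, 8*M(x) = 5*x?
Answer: -405/8 ≈ -50.625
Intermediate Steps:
M(x) = 5*x/8 (M(x) = (5*x)/8 = 5*x/8)
(-9*s(2, 3)²)*M(1) = (-9*3²)*((5/8)*1) = -9*9*(5/8) = -81*5/8 = -405/8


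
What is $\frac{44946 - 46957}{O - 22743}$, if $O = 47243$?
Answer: $- \frac{2011}{24500} \approx -0.082082$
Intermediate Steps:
$\frac{44946 - 46957}{O - 22743} = \frac{44946 - 46957}{47243 - 22743} = - \frac{2011}{24500}$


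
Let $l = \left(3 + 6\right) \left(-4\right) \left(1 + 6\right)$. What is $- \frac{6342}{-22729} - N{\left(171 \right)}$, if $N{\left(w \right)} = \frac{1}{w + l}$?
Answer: $\frac{76633}{263007} \approx 0.29137$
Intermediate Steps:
$l = -252$ ($l = 9 \left(-4\right) 7 = \left(-36\right) 7 = -252$)
$N{\left(w \right)} = \frac{1}{-252 + w}$ ($N{\left(w \right)} = \frac{1}{w - 252} = \frac{1}{-252 + w}$)
$- \frac{6342}{-22729} - N{\left(171 \right)} = - \frac{6342}{-22729} - \frac{1}{-252 + 171} = \left(-6342\right) \left(- \frac{1}{22729}\right) - \frac{1}{-81} = \frac{906}{3247} - - \frac{1}{81} = \frac{906}{3247} + \frac{1}{81} = \frac{76633}{263007}$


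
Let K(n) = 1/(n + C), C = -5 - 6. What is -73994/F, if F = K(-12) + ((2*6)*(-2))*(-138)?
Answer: -1701862/76175 ≈ -22.341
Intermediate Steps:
C = -11
K(n) = 1/(-11 + n) (K(n) = 1/(n - 11) = 1/(-11 + n))
F = 76175/23 (F = 1/(-11 - 12) + ((2*6)*(-2))*(-138) = 1/(-23) + (12*(-2))*(-138) = -1/23 - 24*(-138) = -1/23 + 3312 = 76175/23 ≈ 3312.0)
-73994/F = -73994/76175/23 = -73994*23/76175 = -1701862/76175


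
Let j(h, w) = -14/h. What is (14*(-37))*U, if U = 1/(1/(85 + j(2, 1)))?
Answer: -40404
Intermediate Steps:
U = 78 (U = 1/(1/(85 - 14/2)) = 1/(1/(85 - 14*½)) = 1/(1/(85 - 7)) = 1/(1/78) = 78)
(14*(-37))*U = (14*(-37))*78 = -518*78 = -40404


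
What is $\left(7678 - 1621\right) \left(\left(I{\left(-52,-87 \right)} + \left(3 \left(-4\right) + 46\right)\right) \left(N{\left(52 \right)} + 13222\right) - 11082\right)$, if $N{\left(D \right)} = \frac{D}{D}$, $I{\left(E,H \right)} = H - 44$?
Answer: $-7836019641$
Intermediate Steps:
$I{\left(E,H \right)} = -44 + H$ ($I{\left(E,H \right)} = H - 44 = -44 + H$)
$N{\left(D \right)} = 1$
$\left(7678 - 1621\right) \left(\left(I{\left(-52,-87 \right)} + \left(3 \left(-4\right) + 46\right)\right) \left(N{\left(52 \right)} + 13222\right) - 11082\right) = \left(7678 - 1621\right) \left(\left(\left(-44 - 87\right) + \left(3 \left(-4\right) + 46\right)\right) \left(1 + 13222\right) - 11082\right) = 6057 \left(\left(-131 + \left(-12 + 46\right)\right) 13223 - 11082\right) = 6057 \left(\left(-131 + 34\right) 13223 - 11082\right) = 6057 \left(\left(-97\right) 13223 - 11082\right) = 6057 \left(-1282631 - 11082\right) = 6057 \left(-1293713\right) = -7836019641$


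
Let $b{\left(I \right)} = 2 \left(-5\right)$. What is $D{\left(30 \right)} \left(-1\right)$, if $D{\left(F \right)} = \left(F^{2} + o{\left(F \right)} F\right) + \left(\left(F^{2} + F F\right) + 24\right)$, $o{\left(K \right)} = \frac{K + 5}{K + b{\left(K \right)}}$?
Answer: $- \frac{5553}{2} \approx -2776.5$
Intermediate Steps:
$b{\left(I \right)} = -10$
$o{\left(K \right)} = \frac{5 + K}{-10 + K}$ ($o{\left(K \right)} = \frac{K + 5}{K - 10} = \frac{5 + K}{-10 + K}$)
$D{\left(F \right)} = 24 + 3 F^{2} + \frac{F \left(5 + F\right)}{-10 + F}$ ($D{\left(F \right)} = \left(F^{2} + \frac{5 + F}{-10 + F} F\right) + \left(\left(F^{2} + F F\right) + 24\right) = \left(F^{2} + \frac{F \left(5 + F\right)}{-10 + F}\right) + \left(\left(F^{2} + F^{2}\right) + 24\right) = \left(F^{2} + \frac{F \left(5 + F\right)}{-10 + F}\right) + \left(2 F^{2} + 24\right) = \left(F^{2} + \frac{F \left(5 + F\right)}{-10 + F}\right) + \left(24 + 2 F^{2}\right) = 24 + 3 F^{2} + \frac{F \left(5 + F\right)}{-10 + F}$)
$D{\left(30 \right)} \left(-1\right) = \frac{30 \left(5 + 30\right) + 3 \left(-10 + 30\right) \left(8 + 30^{2}\right)}{-10 + 30} \left(-1\right) = \frac{30 \cdot 35 + 3 \cdot 20 \left(8 + 900\right)}{20} \left(-1\right) = \frac{1050 + 3 \cdot 20 \cdot 908}{20} \left(-1\right) = \frac{1050 + 54480}{20} \left(-1\right) = \frac{1}{20} \cdot 55530 \left(-1\right) = \frac{5553}{2} \left(-1\right) = - \frac{5553}{2}$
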